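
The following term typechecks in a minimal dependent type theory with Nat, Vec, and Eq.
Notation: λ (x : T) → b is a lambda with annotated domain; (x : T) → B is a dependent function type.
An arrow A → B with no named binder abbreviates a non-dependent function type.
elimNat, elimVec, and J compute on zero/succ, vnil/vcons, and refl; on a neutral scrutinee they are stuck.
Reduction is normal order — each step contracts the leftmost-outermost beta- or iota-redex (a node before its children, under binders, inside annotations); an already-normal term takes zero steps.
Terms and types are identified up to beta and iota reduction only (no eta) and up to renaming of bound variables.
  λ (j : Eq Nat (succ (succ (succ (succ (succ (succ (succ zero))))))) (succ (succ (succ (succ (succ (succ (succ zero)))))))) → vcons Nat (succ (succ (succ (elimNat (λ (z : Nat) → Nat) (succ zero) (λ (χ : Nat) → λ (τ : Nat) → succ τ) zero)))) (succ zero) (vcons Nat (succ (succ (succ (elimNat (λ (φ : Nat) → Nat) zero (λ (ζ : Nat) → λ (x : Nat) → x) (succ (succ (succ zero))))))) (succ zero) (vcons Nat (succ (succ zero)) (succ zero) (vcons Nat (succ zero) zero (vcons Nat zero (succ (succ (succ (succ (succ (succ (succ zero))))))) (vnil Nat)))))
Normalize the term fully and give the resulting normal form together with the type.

reduced normal form:
  λ (j : Eq Nat (succ (succ (succ (succ (succ (succ (succ zero))))))) (succ (succ (succ (succ (succ (succ (succ zero)))))))) → vcons Nat (succ (succ (succ (succ zero)))) (succ zero) (vcons Nat (succ (succ (succ zero))) (succ zero) (vcons Nat (succ (succ zero)) (succ zero) (vcons Nat (succ zero) zero (vcons Nat zero (succ (succ (succ (succ (succ (succ (succ zero))))))) (vnil Nat)))))
type:
  Eq Nat (succ (succ (succ (succ (succ (succ (succ zero))))))) (succ (succ (succ (succ (succ (succ (succ zero))))))) → Vec Nat (succ (succ (succ (succ (succ zero)))))


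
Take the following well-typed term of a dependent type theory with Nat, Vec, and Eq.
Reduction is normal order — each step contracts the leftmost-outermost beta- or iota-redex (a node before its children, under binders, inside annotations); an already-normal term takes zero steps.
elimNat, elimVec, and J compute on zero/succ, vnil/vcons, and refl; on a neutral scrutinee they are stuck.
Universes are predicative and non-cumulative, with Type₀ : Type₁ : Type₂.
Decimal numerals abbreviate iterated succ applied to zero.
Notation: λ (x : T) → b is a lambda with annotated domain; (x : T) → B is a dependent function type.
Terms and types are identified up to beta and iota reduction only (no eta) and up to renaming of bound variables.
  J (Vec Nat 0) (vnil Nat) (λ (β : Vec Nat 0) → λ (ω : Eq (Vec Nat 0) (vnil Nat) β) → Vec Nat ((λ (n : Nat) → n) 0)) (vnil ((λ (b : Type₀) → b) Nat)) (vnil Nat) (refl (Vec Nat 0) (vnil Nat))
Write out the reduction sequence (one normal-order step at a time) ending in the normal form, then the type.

normal-order reduction sequence:
  J (Vec Nat 0) (vnil Nat) (λ (β : Vec Nat 0) → λ (ω : Eq (Vec Nat 0) (vnil Nat) β) → Vec Nat ((λ (n : Nat) → n) 0)) (vnil ((λ (b : Type₀) → b) Nat)) (vnil Nat) (refl (Vec Nat 0) (vnil Nat))
  ~> vnil ((λ (β : Type₀) → β) Nat)
  ~> vnil Nat
inferred type:
  Vec Nat 0


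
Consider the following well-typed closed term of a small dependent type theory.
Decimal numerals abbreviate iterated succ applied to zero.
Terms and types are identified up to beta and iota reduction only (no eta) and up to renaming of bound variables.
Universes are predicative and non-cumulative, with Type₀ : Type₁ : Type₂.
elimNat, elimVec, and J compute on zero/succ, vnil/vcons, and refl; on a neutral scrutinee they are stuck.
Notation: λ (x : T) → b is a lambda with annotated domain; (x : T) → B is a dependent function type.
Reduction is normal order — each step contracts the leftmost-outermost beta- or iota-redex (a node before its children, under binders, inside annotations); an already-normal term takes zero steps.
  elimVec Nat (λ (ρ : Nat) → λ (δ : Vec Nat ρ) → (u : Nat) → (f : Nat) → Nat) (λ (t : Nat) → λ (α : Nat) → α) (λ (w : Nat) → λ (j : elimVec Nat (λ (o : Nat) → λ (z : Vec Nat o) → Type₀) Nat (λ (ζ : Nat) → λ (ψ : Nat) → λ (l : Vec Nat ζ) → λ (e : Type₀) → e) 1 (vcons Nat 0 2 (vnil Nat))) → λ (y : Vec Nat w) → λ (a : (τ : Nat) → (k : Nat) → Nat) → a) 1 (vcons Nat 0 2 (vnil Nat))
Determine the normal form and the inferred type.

normal form:
  λ (ρ : Nat) → λ (δ : Nat) → δ
the term's type:
  (ρ : Nat) → (δ : Nat) → Nat
observation: reduction starts at an elimVec iota-redex, and 6 normal-order steps reach the normal form.


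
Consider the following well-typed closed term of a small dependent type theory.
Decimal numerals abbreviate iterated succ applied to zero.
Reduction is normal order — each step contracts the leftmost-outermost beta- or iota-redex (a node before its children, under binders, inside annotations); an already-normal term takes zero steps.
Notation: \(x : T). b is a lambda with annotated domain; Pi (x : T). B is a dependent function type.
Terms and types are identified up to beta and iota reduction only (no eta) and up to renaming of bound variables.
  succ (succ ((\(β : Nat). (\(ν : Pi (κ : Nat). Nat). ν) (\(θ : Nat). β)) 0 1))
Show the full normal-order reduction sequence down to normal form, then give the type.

normal-order reduction:
  succ (succ ((\(β : Nat). (\(ν : Pi (κ : Nat). Nat). ν) (\(θ : Nat). β)) 0 1))
  ~> succ (succ ((\(β : Pi (ν : Nat). Nat). β) (\(κ : Nat). 0) 1))
  ~> succ (succ ((\(β : Nat). 0) 1))
  ~> 2
type:
  Nat


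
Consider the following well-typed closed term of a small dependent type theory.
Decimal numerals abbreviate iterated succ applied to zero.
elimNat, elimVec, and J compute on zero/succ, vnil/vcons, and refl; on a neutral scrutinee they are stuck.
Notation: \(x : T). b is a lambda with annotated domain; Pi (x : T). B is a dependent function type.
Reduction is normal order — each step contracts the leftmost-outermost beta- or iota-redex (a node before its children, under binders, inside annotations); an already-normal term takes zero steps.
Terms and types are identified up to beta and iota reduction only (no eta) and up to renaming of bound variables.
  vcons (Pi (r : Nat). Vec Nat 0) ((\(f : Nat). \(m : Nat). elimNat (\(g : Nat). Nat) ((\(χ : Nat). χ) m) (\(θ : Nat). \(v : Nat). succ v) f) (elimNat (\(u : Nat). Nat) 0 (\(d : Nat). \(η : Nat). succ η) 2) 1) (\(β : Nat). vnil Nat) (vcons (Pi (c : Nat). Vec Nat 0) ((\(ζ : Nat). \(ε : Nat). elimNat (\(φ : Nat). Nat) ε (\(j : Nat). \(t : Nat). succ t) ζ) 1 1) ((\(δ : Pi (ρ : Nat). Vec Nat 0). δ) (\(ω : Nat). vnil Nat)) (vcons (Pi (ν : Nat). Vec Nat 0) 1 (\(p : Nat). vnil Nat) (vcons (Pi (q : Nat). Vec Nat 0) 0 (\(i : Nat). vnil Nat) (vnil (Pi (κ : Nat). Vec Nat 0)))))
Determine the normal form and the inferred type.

normal form:
  vcons (Pi (r : Nat). Vec Nat 0) 3 (\(f : Nat). vnil Nat) (vcons (Pi (m : Nat). Vec Nat 0) 2 (\(g : Nat). vnil Nat) (vcons (Pi (χ : Nat). Vec Nat 0) 1 (\(θ : Nat). vnil Nat) (vcons (Pi (v : Nat). Vec Nat 0) 0 (\(u : Nat). vnil Nat) (vnil (Pi (d : Nat). Vec Nat 0)))))
type:
  Vec (Pi (r : Nat). Vec Nat 0) 4
observation: contracting a beta-redex first, the term normalizes in 24 steps.


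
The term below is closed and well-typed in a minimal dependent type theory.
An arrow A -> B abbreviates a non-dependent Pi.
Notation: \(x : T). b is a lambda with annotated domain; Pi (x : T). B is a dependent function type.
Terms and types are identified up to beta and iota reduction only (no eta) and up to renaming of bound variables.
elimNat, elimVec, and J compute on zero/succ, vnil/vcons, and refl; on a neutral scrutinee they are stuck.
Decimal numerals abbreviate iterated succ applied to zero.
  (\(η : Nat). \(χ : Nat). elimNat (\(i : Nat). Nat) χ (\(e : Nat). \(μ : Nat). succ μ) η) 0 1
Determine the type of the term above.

inferred type:
  Nat


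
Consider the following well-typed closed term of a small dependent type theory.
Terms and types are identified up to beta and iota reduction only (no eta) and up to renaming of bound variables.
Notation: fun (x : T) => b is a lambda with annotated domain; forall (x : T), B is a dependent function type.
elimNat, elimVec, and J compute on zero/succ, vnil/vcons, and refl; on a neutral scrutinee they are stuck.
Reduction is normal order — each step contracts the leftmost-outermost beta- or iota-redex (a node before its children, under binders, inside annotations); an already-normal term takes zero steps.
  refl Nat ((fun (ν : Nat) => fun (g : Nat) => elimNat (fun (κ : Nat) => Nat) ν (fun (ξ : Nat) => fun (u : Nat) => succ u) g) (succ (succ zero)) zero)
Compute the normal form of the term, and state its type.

resulting normal form:
  refl Nat (succ (succ zero))
inferred type:
  Eq Nat (succ (succ zero)) (succ (succ zero))


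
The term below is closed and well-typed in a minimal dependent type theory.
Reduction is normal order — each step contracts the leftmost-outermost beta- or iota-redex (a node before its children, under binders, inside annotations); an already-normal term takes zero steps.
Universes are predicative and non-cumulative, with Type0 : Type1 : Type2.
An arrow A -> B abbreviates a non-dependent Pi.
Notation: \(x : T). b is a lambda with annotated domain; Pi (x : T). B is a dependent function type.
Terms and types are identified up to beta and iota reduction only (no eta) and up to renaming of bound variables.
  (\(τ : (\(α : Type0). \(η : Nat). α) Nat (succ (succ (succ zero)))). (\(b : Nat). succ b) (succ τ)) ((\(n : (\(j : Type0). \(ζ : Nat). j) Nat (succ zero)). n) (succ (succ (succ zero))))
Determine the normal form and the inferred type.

normal form:
  succ (succ (succ (succ (succ zero))))
the term's type:
  Nat
observation: contracting a beta-redex first, the term normalizes in 3 steps.


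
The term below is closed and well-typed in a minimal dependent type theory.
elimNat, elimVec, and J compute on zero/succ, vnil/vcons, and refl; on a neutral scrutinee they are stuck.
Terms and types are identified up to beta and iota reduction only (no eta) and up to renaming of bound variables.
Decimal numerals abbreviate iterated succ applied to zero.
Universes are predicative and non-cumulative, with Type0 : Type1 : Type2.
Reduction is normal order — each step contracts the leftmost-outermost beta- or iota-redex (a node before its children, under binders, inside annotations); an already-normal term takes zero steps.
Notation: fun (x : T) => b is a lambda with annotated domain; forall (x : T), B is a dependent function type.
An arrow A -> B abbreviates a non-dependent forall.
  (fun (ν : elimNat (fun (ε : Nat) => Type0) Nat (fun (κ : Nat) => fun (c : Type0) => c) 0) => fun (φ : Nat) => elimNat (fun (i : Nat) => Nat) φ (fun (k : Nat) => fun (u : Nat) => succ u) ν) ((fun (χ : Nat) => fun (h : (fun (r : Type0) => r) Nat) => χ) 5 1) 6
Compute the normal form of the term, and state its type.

reduced normal form:
  11
the term's type:
  Nat
observation: the leftmost-outermost redex is a beta-redex, and normalization takes 20 steps.


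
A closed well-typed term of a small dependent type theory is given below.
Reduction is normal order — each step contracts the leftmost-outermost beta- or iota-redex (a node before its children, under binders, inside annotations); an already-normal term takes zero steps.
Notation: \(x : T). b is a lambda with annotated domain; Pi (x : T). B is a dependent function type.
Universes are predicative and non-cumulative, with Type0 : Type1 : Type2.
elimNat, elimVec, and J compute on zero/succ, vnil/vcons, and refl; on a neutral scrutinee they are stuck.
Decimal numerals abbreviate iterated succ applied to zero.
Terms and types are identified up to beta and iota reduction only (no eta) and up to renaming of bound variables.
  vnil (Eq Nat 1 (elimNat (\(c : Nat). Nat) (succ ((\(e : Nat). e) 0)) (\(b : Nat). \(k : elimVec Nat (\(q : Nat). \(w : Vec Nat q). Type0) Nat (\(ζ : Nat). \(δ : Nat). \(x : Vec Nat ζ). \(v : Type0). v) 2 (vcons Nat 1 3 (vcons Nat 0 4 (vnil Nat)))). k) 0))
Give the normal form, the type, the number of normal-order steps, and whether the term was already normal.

normal form:
  vnil (Eq Nat 1 1)
inferred type:
  Vec (Eq Nat 1 1) 0
reduction steps (normal order): 2
term was already normal: no
first redex: an elimNat iota-redex


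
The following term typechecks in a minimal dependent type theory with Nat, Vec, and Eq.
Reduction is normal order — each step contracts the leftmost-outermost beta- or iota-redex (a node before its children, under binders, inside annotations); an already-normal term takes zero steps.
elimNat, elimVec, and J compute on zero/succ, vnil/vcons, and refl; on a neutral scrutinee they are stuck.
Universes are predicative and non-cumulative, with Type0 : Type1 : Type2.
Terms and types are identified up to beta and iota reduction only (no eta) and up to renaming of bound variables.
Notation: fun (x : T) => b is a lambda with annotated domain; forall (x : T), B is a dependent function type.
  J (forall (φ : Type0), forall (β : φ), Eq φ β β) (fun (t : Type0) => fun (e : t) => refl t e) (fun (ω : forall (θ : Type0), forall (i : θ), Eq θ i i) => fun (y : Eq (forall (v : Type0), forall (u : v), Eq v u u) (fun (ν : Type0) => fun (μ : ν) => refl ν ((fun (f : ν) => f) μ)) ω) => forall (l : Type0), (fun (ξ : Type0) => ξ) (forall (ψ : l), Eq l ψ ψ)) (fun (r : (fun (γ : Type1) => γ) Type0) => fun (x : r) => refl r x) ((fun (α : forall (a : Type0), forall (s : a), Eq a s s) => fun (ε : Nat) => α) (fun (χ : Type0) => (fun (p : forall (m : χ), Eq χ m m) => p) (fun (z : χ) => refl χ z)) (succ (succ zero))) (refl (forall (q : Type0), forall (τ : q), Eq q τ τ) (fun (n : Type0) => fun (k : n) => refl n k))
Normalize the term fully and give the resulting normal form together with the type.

reduced normal form:
  fun (φ : Type0) => fun (β : φ) => refl φ β
type:
  forall (φ : Type0), forall (β : φ), Eq φ β β
observation: reduction starts at a J iota-redex, and 2 normal-order steps reach the normal form.


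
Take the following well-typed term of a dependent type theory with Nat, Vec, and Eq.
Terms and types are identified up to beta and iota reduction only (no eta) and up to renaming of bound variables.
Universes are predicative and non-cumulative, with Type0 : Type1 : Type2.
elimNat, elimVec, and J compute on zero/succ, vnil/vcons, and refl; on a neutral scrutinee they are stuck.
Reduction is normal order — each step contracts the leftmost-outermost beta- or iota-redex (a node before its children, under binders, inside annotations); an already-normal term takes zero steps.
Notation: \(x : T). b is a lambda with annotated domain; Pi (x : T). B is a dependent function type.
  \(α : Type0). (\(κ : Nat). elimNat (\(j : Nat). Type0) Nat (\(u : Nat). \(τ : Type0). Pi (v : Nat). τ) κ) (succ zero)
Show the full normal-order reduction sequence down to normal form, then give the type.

reduction (normal order):
  \(α : Type0). (\(κ : Nat). elimNat (\(j : Nat). Type0) Nat (\(u : Nat). \(τ : Type0). Pi (v : Nat). τ) κ) (succ zero)
  ~> \(α : Type0). elimNat (\(κ : Nat). Type0) Nat (\(j : Nat). \(u : Type0). Pi (τ : Nat). u) (succ zero)
  ~> \(α : Type0). (\(κ : Nat). \(j : Type0). Pi (u : Nat). j) zero (elimNat (\(τ : Nat). Type0) Nat (\(v : Nat). \(y : Type0). Pi (p : Nat). y) zero)
  ~> \(α : Type0). (\(κ : Type0). Pi (j : Nat). κ) (elimNat (\(u : Nat). Type0) Nat (\(τ : Nat). \(v : Type0). Pi (y : Nat). v) zero)
  ~> \(α : Type0). Pi (κ : Nat). elimNat (\(j : Nat). Type0) Nat (\(u : Nat). \(τ : Type0). Pi (v : Nat). τ) zero
  ~> \(α : Type0). Pi (κ : Nat). Nat
type:
  Pi (α : Type0). Type0


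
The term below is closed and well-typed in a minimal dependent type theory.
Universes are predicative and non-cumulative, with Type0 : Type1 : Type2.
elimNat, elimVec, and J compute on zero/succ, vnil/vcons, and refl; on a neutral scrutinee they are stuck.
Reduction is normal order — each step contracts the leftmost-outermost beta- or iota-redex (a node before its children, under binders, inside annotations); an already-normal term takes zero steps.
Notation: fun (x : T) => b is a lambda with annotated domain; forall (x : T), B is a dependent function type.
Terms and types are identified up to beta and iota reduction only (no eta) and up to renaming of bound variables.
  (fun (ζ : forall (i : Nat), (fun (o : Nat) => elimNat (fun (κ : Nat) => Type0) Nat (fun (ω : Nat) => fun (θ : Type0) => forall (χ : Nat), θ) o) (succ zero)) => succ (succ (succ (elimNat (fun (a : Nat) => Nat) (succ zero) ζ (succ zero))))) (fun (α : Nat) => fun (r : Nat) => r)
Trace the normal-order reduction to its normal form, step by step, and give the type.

normal-order reduction:
  (fun (ζ : forall (i : Nat), (fun (o : Nat) => elimNat (fun (κ : Nat) => Type0) Nat (fun (ω : Nat) => fun (θ : Type0) => forall (χ : Nat), θ) o) (succ zero)) => succ (succ (succ (elimNat (fun (a : Nat) => Nat) (succ zero) ζ (succ zero))))) (fun (α : Nat) => fun (r : Nat) => r)
  ~> succ (succ (succ (elimNat (fun (ζ : Nat) => Nat) (succ zero) (fun (i : Nat) => fun (o : Nat) => o) (succ zero))))
  ~> succ (succ (succ ((fun (ζ : Nat) => fun (i : Nat) => i) zero (elimNat (fun (o : Nat) => Nat) (succ zero) (fun (κ : Nat) => fun (ω : Nat) => ω) zero))))
  ~> succ (succ (succ ((fun (ζ : Nat) => ζ) (elimNat (fun (i : Nat) => Nat) (succ zero) (fun (o : Nat) => fun (κ : Nat) => κ) zero))))
  ~> succ (succ (succ (elimNat (fun (ζ : Nat) => Nat) (succ zero) (fun (i : Nat) => fun (o : Nat) => o) zero)))
  ~> succ (succ (succ (succ zero)))
the term's type:
  Nat


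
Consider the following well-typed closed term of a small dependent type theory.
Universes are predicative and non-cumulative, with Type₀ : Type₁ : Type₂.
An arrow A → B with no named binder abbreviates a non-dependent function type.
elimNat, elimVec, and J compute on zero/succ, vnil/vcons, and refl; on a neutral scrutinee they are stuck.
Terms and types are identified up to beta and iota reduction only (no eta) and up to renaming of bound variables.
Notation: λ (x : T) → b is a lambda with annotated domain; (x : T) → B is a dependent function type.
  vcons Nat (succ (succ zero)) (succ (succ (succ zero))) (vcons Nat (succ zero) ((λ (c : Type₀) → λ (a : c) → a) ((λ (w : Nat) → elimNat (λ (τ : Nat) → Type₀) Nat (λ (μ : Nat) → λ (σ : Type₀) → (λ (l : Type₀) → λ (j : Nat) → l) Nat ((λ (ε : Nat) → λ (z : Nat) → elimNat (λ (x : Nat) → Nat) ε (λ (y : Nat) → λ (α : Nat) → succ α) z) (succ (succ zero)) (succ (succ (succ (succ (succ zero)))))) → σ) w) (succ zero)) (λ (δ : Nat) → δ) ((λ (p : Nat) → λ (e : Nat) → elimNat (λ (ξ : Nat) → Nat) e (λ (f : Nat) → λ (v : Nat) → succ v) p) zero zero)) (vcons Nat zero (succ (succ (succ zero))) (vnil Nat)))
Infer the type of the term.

inferred type:
  Vec Nat (succ (succ (succ zero)))


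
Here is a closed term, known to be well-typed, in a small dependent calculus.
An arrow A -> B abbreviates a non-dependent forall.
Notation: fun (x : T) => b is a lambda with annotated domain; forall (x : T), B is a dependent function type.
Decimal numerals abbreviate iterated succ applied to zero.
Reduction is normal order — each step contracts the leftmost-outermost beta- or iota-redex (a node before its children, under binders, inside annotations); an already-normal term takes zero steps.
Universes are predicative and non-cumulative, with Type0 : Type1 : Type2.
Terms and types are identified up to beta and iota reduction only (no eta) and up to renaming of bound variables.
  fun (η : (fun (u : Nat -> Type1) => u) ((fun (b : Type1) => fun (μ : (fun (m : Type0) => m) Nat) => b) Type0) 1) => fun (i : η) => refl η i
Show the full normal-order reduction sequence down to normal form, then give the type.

normal-order reduction sequence:
  fun (η : (fun (u : Nat -> Type1) => u) ((fun (b : Type1) => fun (μ : (fun (m : Type0) => m) Nat) => b) Type0) 1) => fun (i : η) => refl η i
  ~> fun (η : (fun (u : Type1) => fun (b : (fun (μ : Type0) => μ) Nat) => u) Type0 1) => fun (m : η) => refl η m
  ~> fun (η : (fun (u : (fun (b : Type0) => b) Nat) => Type0) 1) => fun (μ : η) => refl η μ
  ~> fun (η : Type0) => fun (u : η) => refl η u
type:
  forall (η : Type0), forall (u : η), Eq η u u


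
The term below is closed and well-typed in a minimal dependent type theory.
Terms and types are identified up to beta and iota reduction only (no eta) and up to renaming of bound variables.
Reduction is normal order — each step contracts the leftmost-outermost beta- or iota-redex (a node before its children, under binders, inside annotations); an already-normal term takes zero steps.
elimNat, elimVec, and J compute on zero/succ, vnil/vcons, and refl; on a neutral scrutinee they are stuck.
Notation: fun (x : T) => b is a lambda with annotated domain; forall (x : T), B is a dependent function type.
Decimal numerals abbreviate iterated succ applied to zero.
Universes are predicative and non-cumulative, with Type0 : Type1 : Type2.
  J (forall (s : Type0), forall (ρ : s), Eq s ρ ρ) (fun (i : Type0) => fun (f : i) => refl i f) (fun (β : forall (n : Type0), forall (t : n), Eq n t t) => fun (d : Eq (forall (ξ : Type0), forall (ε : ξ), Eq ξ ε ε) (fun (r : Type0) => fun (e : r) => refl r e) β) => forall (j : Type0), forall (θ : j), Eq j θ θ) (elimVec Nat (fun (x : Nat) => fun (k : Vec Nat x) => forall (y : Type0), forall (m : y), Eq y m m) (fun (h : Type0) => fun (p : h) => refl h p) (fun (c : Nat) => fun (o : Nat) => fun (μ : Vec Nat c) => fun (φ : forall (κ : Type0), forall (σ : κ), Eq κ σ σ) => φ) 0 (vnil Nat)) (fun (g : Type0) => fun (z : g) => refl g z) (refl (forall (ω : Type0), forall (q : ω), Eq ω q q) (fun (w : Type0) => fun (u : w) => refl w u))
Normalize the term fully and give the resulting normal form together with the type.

reduced normal form:
  fun (s : Type0) => fun (ρ : s) => refl s ρ
the term's type:
  forall (s : Type0), forall (ρ : s), Eq s ρ ρ
observation: the leftmost-outermost redex is a J iota-redex, and normalization takes 2 steps.


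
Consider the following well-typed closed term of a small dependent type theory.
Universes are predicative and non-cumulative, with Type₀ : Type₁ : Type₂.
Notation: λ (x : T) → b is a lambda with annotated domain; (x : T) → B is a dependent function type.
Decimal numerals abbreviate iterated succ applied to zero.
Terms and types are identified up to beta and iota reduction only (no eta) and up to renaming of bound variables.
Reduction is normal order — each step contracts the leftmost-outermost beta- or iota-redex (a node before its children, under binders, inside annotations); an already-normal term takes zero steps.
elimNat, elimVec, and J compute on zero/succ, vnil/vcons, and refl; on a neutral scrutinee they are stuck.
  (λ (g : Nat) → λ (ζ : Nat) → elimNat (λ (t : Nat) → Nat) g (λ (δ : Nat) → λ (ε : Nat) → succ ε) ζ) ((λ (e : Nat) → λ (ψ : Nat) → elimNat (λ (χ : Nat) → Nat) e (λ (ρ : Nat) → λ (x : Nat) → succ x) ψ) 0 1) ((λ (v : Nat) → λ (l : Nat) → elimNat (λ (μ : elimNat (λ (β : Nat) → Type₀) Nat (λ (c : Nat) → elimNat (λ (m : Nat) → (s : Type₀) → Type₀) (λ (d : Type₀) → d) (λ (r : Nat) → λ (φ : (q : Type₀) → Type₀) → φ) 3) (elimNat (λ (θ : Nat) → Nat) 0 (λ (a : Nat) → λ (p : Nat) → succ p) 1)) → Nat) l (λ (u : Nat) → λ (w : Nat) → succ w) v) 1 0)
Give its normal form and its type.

resulting normal form:
  2
inferred type:
  Nat


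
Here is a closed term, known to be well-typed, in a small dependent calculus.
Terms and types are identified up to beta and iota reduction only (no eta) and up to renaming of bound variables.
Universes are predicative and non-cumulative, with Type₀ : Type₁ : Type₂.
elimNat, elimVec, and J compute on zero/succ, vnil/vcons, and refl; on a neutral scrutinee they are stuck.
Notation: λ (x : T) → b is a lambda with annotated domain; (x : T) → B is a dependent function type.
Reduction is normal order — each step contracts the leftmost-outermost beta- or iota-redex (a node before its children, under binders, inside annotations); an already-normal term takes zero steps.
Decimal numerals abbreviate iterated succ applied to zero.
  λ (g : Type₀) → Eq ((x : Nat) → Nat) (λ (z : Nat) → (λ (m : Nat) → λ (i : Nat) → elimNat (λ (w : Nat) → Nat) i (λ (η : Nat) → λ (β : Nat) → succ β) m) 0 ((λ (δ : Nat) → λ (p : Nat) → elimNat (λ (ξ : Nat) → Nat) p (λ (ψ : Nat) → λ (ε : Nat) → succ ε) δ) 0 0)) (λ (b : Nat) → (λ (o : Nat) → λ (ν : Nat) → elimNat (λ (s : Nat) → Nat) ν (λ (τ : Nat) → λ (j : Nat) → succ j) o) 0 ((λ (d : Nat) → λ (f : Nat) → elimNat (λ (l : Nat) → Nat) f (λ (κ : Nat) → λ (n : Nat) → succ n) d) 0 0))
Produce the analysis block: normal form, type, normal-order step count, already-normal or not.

normal form:
  λ (g : Type₀) → Eq ((x : Nat) → Nat) (λ (z : Nat) → 0) (λ (m : Nat) → 0)
type:
  (g : Type₀) → Type₀
normal-order step count: 12
already normal: no
first contracted redex: a beta-redex


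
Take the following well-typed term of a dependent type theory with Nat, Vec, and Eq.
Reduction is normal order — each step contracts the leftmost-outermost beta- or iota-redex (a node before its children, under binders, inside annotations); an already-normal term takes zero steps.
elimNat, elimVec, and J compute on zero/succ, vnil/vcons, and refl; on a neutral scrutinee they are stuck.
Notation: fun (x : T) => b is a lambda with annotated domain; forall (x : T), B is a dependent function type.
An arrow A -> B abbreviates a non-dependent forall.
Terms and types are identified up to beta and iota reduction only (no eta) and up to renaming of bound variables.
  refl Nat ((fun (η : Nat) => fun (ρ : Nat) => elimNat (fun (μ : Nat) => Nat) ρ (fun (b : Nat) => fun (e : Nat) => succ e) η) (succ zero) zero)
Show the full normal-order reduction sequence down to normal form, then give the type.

reduction (normal order):
  refl Nat ((fun (η : Nat) => fun (ρ : Nat) => elimNat (fun (μ : Nat) => Nat) ρ (fun (b : Nat) => fun (e : Nat) => succ e) η) (succ zero) zero)
  ~> refl Nat ((fun (η : Nat) => elimNat (fun (ρ : Nat) => Nat) η (fun (μ : Nat) => fun (b : Nat) => succ b) (succ zero)) zero)
  ~> refl Nat (elimNat (fun (η : Nat) => Nat) zero (fun (ρ : Nat) => fun (μ : Nat) => succ μ) (succ zero))
  ~> refl Nat ((fun (η : Nat) => fun (ρ : Nat) => succ ρ) zero (elimNat (fun (μ : Nat) => Nat) zero (fun (b : Nat) => fun (e : Nat) => succ e) zero))
  ~> refl Nat ((fun (η : Nat) => succ η) (elimNat (fun (ρ : Nat) => Nat) zero (fun (μ : Nat) => fun (b : Nat) => succ b) zero))
  ~> refl Nat (succ (elimNat (fun (η : Nat) => Nat) zero (fun (ρ : Nat) => fun (μ : Nat) => succ μ) zero))
  ~> refl Nat (succ zero)
the term's type:
  Eq Nat (succ zero) (succ zero)


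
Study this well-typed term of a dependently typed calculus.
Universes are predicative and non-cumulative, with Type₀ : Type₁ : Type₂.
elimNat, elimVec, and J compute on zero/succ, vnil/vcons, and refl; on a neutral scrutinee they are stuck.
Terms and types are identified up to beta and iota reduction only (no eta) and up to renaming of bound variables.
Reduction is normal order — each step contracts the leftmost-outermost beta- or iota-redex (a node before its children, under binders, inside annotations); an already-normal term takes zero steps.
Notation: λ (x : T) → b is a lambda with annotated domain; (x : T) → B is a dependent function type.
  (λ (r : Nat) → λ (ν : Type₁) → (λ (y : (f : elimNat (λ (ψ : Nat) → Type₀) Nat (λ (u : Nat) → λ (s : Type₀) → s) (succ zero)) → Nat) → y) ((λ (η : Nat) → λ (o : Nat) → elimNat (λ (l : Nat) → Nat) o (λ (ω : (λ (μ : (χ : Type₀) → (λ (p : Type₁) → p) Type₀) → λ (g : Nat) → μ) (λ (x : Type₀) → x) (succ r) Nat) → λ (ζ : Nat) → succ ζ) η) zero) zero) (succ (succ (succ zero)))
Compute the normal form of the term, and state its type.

resulting normal form:
  λ (r : Type₁) → zero
inferred type:
  (r : Type₁) → Nat
observation: the first redex contracted is a beta-redex; the normal form is reached in 5 normal-order steps.


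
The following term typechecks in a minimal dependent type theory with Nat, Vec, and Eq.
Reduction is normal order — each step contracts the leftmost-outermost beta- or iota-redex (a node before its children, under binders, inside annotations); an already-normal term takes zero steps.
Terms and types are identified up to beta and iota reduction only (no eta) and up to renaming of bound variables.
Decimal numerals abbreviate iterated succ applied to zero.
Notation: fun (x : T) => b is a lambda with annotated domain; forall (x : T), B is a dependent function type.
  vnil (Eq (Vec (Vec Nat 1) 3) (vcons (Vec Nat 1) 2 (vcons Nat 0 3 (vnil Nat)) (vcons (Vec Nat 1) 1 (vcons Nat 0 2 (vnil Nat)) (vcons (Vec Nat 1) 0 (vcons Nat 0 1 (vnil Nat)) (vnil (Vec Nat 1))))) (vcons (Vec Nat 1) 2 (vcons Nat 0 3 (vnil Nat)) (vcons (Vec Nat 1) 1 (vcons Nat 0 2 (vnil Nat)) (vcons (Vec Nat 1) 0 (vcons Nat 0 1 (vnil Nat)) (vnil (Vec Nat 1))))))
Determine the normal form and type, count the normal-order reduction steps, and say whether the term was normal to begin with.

reduced normal form:
  vnil (Eq (Vec (Vec Nat 1) 3) (vcons (Vec Nat 1) 2 (vcons Nat 0 3 (vnil Nat)) (vcons (Vec Nat 1) 1 (vcons Nat 0 2 (vnil Nat)) (vcons (Vec Nat 1) 0 (vcons Nat 0 1 (vnil Nat)) (vnil (Vec Nat 1))))) (vcons (Vec Nat 1) 2 (vcons Nat 0 3 (vnil Nat)) (vcons (Vec Nat 1) 1 (vcons Nat 0 2 (vnil Nat)) (vcons (Vec Nat 1) 0 (vcons Nat 0 1 (vnil Nat)) (vnil (Vec Nat 1))))))
inferred type:
  Vec (Eq (Vec (Vec Nat 1) 3) (vcons (Vec Nat 1) 2 (vcons Nat 0 3 (vnil Nat)) (vcons (Vec Nat 1) 1 (vcons Nat 0 2 (vnil Nat)) (vcons (Vec Nat 1) 0 (vcons Nat 0 1 (vnil Nat)) (vnil (Vec Nat 1))))) (vcons (Vec Nat 1) 2 (vcons Nat 0 3 (vnil Nat)) (vcons (Vec Nat 1) 1 (vcons Nat 0 2 (vnil Nat)) (vcons (Vec Nat 1) 0 (vcons Nat 0 1 (vnil Nat)) (vnil (Vec Nat 1)))))) 0
normal-order step count: 0
started in normal form: yes


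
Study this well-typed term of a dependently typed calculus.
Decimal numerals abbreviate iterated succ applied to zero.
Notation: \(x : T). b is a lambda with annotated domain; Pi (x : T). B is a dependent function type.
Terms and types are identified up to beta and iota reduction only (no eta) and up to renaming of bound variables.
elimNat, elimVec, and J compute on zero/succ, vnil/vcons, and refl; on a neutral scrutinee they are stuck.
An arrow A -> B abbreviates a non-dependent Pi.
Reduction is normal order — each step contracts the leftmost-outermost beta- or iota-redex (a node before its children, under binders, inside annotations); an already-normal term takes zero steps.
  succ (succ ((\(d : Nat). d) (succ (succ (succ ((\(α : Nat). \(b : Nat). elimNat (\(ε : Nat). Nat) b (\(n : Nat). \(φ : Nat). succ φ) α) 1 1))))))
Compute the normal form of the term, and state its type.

normal form:
  7
type:
  Nat
observation: the term reaches its normal form after 7 normal-order steps.


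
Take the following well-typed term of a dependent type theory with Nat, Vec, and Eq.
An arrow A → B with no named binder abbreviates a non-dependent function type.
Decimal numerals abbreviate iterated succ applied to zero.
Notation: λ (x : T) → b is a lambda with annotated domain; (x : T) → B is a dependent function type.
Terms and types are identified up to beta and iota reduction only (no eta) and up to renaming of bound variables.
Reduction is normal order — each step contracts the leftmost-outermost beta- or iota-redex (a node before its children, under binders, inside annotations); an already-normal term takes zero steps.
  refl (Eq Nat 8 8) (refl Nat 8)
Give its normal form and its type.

resulting normal form:
  refl (Eq Nat 8 8) (refl Nat 8)
inferred type:
  Eq (Eq Nat 8 8) (refl Nat 8) (refl Nat 8)
observation: the term is already in normal form.


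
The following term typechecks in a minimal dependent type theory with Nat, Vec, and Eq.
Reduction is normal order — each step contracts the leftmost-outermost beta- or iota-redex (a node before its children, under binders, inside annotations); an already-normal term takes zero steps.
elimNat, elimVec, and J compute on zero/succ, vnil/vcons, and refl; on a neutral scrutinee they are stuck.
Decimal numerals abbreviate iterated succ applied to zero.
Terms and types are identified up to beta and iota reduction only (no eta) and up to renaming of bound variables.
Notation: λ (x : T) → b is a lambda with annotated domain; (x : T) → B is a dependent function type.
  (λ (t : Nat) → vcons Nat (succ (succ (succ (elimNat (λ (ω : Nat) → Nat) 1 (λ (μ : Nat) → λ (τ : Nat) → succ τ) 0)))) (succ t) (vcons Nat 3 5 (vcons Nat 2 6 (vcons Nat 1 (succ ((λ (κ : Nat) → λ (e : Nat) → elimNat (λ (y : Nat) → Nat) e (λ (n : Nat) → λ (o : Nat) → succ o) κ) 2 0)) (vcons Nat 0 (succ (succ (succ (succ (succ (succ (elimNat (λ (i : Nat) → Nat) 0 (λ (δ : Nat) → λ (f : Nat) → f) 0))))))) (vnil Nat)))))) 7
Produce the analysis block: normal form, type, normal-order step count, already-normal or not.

reduced normal form:
  vcons Nat 4 8 (vcons Nat 3 5 (vcons Nat 2 6 (vcons Nat 1 3 (vcons Nat 0 6 (vnil Nat)))))
inferred type:
  Vec Nat 5
steps to reach normal form (normal order): 12
started in normal form: no
first contracted redex: a beta-redex


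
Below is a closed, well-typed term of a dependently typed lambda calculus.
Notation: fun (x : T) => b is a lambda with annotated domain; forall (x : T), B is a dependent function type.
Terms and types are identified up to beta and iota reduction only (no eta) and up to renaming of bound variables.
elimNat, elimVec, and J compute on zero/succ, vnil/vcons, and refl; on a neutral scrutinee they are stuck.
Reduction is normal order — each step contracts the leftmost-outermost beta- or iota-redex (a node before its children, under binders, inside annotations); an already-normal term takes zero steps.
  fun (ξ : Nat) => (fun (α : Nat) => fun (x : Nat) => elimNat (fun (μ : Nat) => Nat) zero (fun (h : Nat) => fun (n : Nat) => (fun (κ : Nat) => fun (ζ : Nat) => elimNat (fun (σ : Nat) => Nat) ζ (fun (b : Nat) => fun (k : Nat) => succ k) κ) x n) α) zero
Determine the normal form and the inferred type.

resulting normal form:
  fun (ξ : Nat) => fun (α : Nat) => zero
type:
  forall (ξ : Nat), forall (α : Nat), Nat
observation: 2 normal-order steps normalize the term, beginning with a beta-redex.


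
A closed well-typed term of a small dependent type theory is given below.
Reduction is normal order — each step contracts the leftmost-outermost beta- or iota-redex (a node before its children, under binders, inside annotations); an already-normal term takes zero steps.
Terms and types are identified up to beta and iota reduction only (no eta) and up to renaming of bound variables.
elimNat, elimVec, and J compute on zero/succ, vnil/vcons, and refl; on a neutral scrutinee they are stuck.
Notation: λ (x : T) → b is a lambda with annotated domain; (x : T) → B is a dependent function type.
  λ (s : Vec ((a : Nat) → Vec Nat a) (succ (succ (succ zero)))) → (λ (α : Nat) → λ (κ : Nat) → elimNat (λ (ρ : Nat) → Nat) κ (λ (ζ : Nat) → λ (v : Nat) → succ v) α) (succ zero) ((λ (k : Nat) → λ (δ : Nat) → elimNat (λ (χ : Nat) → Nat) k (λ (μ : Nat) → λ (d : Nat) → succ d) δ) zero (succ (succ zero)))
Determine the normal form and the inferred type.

normal form:
  λ (s : Vec ((a : Nat) → Vec Nat a) (succ (succ (succ zero)))) → succ (succ (succ zero))
the term's type:
  (s : Vec ((a : Nat) → Vec Nat a) (succ (succ (succ zero)))) → Nat


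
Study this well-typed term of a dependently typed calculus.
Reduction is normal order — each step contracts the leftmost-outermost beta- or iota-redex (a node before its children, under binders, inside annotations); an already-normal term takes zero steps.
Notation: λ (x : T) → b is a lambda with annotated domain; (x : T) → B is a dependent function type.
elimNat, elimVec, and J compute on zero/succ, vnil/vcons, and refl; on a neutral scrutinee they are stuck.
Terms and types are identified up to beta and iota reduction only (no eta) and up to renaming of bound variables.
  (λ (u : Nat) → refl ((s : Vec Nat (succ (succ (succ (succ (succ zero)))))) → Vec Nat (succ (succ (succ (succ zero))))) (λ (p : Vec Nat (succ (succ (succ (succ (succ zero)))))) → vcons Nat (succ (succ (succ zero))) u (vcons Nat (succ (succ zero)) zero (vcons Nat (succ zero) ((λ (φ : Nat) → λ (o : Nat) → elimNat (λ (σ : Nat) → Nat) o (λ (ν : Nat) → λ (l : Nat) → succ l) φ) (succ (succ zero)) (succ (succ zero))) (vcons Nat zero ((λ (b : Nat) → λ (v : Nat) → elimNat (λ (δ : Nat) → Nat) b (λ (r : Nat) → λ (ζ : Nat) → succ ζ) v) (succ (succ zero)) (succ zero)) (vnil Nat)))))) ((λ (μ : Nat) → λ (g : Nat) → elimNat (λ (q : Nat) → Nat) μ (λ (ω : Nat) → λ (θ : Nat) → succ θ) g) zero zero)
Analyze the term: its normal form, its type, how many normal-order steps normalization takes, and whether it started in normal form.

reduced normal form:
  refl ((u : Vec Nat (succ (succ (succ (succ (succ zero)))))) → Vec Nat (succ (succ (succ (succ zero))))) (λ (s : Vec Nat (succ (succ (succ (succ (succ zero)))))) → vcons Nat (succ (succ (succ zero))) zero (vcons Nat (succ (succ zero)) zero (vcons Nat (succ zero) (succ (succ (succ (succ zero)))) (vcons Nat zero (succ (succ (succ zero))) (vnil Nat)))))
type:
  Eq ((u : Vec Nat (succ (succ (succ (succ (succ zero)))))) → Vec Nat (succ (succ (succ (succ zero))))) (λ (s : Vec Nat (succ (succ (succ (succ (succ zero)))))) → vcons Nat (succ (succ (succ zero))) zero (vcons Nat (succ (succ zero)) zero (vcons Nat (succ zero) (succ (succ (succ (succ zero)))) (vcons Nat zero (succ (succ (succ zero))) (vnil Nat))))) (λ (p : Vec Nat (succ (succ (succ (succ (succ zero)))))) → vcons Nat (succ (succ (succ zero))) zero (vcons Nat (succ (succ zero)) zero (vcons Nat (succ zero) (succ (succ (succ (succ zero)))) (vcons Nat zero (succ (succ (succ zero))) (vnil Nat)))))
reduction steps (normal order): 19
started in normal form: no
first redex: a beta-redex


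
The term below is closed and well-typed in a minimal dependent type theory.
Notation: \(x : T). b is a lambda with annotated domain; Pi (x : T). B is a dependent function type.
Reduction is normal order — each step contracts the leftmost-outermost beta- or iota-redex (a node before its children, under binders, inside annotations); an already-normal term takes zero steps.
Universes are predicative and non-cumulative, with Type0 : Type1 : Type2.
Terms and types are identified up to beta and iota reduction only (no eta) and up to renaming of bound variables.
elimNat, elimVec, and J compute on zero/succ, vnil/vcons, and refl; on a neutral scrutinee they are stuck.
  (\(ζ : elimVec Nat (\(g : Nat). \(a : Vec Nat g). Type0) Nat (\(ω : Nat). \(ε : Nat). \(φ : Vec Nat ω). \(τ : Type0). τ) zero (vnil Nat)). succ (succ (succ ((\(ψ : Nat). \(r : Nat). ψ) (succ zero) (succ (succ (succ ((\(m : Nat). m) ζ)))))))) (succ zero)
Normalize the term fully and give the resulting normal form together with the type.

normal form:
  succ (succ (succ (succ zero)))
type:
  Nat
observation: contracting a beta-redex first, the term normalizes in 3 steps.


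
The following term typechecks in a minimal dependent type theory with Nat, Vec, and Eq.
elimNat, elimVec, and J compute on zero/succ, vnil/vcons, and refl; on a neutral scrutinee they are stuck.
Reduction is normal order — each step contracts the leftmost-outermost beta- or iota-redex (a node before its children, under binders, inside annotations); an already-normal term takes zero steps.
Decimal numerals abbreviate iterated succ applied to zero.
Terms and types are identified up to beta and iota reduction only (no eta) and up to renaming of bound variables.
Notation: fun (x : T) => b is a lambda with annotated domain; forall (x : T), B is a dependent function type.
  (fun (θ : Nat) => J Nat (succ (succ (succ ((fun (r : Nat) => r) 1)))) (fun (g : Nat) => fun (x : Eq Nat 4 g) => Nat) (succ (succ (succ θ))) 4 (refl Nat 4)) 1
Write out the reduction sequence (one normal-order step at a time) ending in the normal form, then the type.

normal-order reduction sequence:
  (fun (θ : Nat) => J Nat (succ (succ (succ ((fun (r : Nat) => r) 1)))) (fun (g : Nat) => fun (x : Eq Nat 4 g) => Nat) (succ (succ (succ θ))) 4 (refl Nat 4)) 1
  ~> J Nat (succ (succ (succ ((fun (θ : Nat) => θ) 1)))) (fun (r : Nat) => fun (g : Eq Nat 4 r) => Nat) 4 4 (refl Nat 4)
  ~> 4
type:
  Nat
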